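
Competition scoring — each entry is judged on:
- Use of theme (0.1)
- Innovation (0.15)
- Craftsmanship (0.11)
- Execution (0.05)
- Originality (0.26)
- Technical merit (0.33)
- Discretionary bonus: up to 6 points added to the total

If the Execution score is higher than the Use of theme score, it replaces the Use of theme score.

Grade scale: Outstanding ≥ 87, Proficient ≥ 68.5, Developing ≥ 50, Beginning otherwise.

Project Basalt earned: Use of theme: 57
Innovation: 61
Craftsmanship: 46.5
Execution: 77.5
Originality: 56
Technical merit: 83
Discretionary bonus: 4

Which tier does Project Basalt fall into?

Proficient

Execution (77.5) > Use of theme (57), so Use of theme counts as 77.5.
Weighted total:
  Use of theme 77.5 × 0.1 = 7.75
  Innovation 61 × 0.15 = 9.15
  Craftsmanship 46.5 × 0.11 = 5.115
  Execution 77.5 × 0.05 = 3.875
  Originality 56 × 0.26 = 14.56
  Technical merit 83 × 0.33 = 27.39
Sum = 67.84
Discretionary bonus: 67.84 + 4 = 71.84
71.84 is ≥ 68.5 and < 87 → Proficient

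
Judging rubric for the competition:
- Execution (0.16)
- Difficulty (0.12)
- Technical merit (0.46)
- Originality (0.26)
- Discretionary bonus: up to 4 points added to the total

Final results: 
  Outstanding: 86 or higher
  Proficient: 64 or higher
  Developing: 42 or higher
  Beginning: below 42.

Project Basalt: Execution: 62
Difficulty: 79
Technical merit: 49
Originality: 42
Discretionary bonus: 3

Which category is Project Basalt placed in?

Weighted total:
  Execution 62 × 0.16 = 9.92
  Difficulty 79 × 0.12 = 9.48
  Technical merit 49 × 0.46 = 22.54
  Originality 42 × 0.26 = 10.92
Sum = 52.86
Discretionary bonus: 52.86 + 3 = 55.86
55.86 is ≥ 42 and < 64 → Developing

Developing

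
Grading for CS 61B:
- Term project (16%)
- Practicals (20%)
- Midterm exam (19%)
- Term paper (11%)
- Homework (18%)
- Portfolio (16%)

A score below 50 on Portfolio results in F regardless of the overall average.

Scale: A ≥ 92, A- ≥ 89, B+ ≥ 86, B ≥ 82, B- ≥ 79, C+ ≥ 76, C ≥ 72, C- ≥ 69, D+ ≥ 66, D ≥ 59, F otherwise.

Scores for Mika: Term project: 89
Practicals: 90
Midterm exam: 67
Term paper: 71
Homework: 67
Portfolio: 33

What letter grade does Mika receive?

Portfolio score 33 < 50: minimum not met.
Weighted total:
  Term project 89 × 0.16 = 14.24
  Practicals 90 × 0.2 = 18
  Midterm exam 67 × 0.19 = 12.73
  Term paper 71 × 0.11 = 7.81
  Homework 67 × 0.18 = 12.06
  Portfolio 33 × 0.16 = 5.28
Sum = 70.12
Because the Portfolio minimum was not met, the result is F.

F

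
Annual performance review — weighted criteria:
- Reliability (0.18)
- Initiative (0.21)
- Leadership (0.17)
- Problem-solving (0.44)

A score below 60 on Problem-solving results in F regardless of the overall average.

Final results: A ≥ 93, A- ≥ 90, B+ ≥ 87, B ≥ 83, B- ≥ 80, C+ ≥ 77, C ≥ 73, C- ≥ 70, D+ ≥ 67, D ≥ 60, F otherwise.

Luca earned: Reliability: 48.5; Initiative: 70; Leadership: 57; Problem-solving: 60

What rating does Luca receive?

F

Problem-solving score 60 ≥ 60: minimum met.
Weighted total:
  Reliability 48.5 × 0.18 = 8.73
  Initiative 70 × 0.21 = 14.7
  Leadership 57 × 0.17 = 9.69
  Problem-solving 60 × 0.44 = 26.4
Sum = 59.52
59.52 < 60 → F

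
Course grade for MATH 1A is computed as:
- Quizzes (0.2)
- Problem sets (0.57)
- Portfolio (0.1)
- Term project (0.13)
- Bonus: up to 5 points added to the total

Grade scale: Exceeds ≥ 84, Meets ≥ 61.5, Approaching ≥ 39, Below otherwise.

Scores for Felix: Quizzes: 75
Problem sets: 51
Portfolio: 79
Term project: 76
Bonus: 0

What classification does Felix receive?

Weighted total:
  Quizzes 75 × 0.2 = 15
  Problem sets 51 × 0.57 = 29.07
  Portfolio 79 × 0.1 = 7.9
  Term project 76 × 0.13 = 9.88
Sum = 61.85
Bonus: 61.85 + 0 = 61.85
61.85 is ≥ 61.5 and < 84 → Meets

Meets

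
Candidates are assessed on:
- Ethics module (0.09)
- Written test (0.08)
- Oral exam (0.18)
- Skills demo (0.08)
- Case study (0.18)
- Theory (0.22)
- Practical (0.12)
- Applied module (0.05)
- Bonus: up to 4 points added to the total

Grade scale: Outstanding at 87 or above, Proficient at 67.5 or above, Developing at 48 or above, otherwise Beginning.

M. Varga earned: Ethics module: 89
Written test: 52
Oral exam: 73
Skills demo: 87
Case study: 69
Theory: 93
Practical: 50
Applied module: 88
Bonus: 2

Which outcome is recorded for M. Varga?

Weighted total:
  Ethics module 89 × 0.09 = 8.01
  Written test 52 × 0.08 = 4.16
  Oral exam 73 × 0.18 = 13.14
  Skills demo 87 × 0.08 = 6.96
  Case study 69 × 0.18 = 12.42
  Theory 93 × 0.22 = 20.46
  Practical 50 × 0.12 = 6
  Applied module 88 × 0.05 = 4.4
Sum = 75.55
Bonus: 75.55 + 2 = 77.55
77.55 is ≥ 67.5 and < 87 → Proficient

Proficient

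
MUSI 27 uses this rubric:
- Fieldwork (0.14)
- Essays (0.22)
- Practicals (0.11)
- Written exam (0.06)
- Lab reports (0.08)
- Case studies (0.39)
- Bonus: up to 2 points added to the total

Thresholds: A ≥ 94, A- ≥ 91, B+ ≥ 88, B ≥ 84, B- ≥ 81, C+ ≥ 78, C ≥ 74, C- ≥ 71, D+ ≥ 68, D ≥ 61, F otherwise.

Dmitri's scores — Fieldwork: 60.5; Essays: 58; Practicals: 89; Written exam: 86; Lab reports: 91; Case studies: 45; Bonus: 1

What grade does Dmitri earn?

D

Weighted total:
  Fieldwork 60.5 × 0.14 = 8.47
  Essays 58 × 0.22 = 12.76
  Practicals 89 × 0.11 = 9.79
  Written exam 86 × 0.06 = 5.16
  Lab reports 91 × 0.08 = 7.28
  Case studies 45 × 0.39 = 17.55
Sum = 61.01
Bonus: 61.01 + 1 = 62.01
62.01 is ≥ 61 and < 68 → D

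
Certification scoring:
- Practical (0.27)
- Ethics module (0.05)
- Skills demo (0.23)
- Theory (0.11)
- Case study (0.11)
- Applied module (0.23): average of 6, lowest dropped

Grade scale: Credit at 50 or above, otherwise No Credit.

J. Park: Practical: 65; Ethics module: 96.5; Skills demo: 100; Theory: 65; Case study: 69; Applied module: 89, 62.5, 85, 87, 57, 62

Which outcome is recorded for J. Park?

Applied module: drop 57 → average of remaining 5 = 385.5/5 = 77.1
Weighted total:
  Practical 65 × 0.27 = 17.55
  Ethics module 96.5 × 0.05 = 4.825
  Skills demo 100 × 0.23 = 23
  Theory 65 × 0.11 = 7.15
  Case study 69 × 0.11 = 7.59
  Applied module 77.1 × 0.23 = 17.733
Sum = 77.848
77.848 ≥ 50 → Credit

Credit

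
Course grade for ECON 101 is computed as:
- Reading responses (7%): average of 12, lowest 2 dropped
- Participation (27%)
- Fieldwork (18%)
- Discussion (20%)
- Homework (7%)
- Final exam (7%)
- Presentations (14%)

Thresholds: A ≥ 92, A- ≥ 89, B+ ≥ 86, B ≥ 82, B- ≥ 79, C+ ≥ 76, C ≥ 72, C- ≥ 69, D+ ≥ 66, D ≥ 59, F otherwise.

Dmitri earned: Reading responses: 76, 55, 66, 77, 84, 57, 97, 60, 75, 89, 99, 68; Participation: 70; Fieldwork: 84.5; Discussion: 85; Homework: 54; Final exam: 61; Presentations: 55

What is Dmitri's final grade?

C

Reading responses: drop 55, 57 → average of remaining 10 = 791/10 = 79.1
Weighted total:
  Reading responses 79.1 × 0.07 = 5.537
  Participation 70 × 0.27 = 18.9
  Fieldwork 84.5 × 0.18 = 15.21
  Discussion 85 × 0.2 = 17
  Homework 54 × 0.07 = 3.78
  Final exam 61 × 0.07 = 4.27
  Presentations 55 × 0.14 = 7.7
Sum = 72.397
72.397 is ≥ 72 and < 76 → C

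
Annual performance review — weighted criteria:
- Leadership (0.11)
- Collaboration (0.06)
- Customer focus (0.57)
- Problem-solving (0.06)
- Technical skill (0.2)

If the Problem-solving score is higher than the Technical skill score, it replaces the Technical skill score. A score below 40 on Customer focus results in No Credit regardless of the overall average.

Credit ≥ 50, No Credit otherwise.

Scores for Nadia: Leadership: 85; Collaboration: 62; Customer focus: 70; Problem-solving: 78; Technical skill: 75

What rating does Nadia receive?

Credit

Problem-solving (78) > Technical skill (75), so Technical skill counts as 78.
Customer focus score 70 ≥ 40: minimum met.
Weighted total:
  Leadership 85 × 0.11 = 9.35
  Collaboration 62 × 0.06 = 3.72
  Customer focus 70 × 0.57 = 39.9
  Problem-solving 78 × 0.06 = 4.68
  Technical skill 78 × 0.2 = 15.6
Sum = 73.25
73.25 ≥ 50 → Credit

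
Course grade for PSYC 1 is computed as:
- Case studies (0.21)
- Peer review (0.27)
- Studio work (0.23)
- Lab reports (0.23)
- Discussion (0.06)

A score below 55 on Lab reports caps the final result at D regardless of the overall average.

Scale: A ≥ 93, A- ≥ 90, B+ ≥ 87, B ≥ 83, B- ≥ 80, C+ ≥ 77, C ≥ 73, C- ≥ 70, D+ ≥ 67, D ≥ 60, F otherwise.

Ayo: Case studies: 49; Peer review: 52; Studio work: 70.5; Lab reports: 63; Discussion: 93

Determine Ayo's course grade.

Lab reports score 63 ≥ 55: minimum met.
Weighted total:
  Case studies 49 × 0.21 = 10.29
  Peer review 52 × 0.27 = 14.04
  Studio work 70.5 × 0.23 = 16.215
  Lab reports 63 × 0.23 = 14.49
  Discussion 93 × 0.06 = 5.58
Sum = 60.615
60.615 is ≥ 60 and < 67 → D

D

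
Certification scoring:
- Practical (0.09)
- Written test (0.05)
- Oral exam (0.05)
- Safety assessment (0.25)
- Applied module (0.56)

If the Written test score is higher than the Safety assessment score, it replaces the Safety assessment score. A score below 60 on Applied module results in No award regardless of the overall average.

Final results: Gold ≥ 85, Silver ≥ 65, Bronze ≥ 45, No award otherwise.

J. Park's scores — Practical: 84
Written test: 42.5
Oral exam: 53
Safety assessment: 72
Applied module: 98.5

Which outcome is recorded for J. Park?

Written test (42.5) ≤ Safety assessment (72), so Safety assessment stays at 72.
Applied module score 98.5 ≥ 60: minimum met.
Weighted total:
  Practical 84 × 0.09 = 7.56
  Written test 42.5 × 0.05 = 2.125
  Oral exam 53 × 0.05 = 2.65
  Safety assessment 72 × 0.25 = 18
  Applied module 98.5 × 0.56 = 55.16
Sum = 85.495
85.495 ≥ 85 → Gold

Gold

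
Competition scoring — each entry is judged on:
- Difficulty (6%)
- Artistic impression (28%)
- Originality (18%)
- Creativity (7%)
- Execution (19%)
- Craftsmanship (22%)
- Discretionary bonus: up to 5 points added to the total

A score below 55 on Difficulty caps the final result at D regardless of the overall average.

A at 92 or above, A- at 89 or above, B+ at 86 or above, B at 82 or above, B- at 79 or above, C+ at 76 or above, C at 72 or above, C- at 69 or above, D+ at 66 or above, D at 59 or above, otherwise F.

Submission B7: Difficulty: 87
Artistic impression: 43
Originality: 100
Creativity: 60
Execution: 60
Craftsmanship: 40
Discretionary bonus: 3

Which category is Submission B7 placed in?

D

Difficulty score 87 ≥ 55: minimum met.
Weighted total:
  Difficulty 87 × 0.06 = 5.22
  Artistic impression 43 × 0.28 = 12.04
  Originality 100 × 0.18 = 18
  Creativity 60 × 0.07 = 4.2
  Execution 60 × 0.19 = 11.4
  Craftsmanship 40 × 0.22 = 8.8
Sum = 59.66
Discretionary bonus: 59.66 + 3 = 62.66
62.66 is ≥ 59 and < 66 → D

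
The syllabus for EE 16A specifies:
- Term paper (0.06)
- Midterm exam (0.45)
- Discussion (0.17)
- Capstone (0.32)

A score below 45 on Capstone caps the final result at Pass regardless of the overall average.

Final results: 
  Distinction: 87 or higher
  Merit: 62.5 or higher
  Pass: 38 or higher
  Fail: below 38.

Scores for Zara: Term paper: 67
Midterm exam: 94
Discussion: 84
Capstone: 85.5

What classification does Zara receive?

Distinction

Capstone score 85.5 ≥ 45: minimum met.
Weighted total:
  Term paper 67 × 0.06 = 4.02
  Midterm exam 94 × 0.45 = 42.3
  Discussion 84 × 0.17 = 14.28
  Capstone 85.5 × 0.32 = 27.36
Sum = 87.96
87.96 ≥ 87 → Distinction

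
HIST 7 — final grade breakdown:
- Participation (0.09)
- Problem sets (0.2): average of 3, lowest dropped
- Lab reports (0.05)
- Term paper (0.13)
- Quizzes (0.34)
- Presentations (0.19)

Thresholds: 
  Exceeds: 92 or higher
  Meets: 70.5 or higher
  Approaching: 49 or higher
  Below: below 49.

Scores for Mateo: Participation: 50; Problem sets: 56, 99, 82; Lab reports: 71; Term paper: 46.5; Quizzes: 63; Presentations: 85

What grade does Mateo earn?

Approaching

Problem sets: drop 56 → average of remaining 2 = 181/2 = 90.5
Weighted total:
  Participation 50 × 0.09 = 4.5
  Problem sets 90.5 × 0.2 = 18.1
  Lab reports 71 × 0.05 = 3.55
  Term paper 46.5 × 0.13 = 6.045
  Quizzes 63 × 0.34 = 21.42
  Presentations 85 × 0.19 = 16.15
Sum = 69.765
69.765 is ≥ 49 and < 70.5 → Approaching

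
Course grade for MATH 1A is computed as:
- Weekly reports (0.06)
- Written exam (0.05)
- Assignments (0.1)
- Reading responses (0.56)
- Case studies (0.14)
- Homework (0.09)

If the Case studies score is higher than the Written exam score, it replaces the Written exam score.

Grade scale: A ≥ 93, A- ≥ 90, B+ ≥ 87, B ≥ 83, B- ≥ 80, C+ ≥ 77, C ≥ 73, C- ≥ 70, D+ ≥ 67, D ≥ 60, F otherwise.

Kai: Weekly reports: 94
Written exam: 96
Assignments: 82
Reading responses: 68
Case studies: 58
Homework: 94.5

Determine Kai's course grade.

Case studies (58) ≤ Written exam (96), so Written exam stays at 96.
Weighted total:
  Weekly reports 94 × 0.06 = 5.64
  Written exam 96 × 0.05 = 4.8
  Assignments 82 × 0.1 = 8.2
  Reading responses 68 × 0.56 = 38.08
  Case studies 58 × 0.14 = 8.12
  Homework 94.5 × 0.09 = 8.505
Sum = 73.345
73.345 is ≥ 73 and < 77 → C

C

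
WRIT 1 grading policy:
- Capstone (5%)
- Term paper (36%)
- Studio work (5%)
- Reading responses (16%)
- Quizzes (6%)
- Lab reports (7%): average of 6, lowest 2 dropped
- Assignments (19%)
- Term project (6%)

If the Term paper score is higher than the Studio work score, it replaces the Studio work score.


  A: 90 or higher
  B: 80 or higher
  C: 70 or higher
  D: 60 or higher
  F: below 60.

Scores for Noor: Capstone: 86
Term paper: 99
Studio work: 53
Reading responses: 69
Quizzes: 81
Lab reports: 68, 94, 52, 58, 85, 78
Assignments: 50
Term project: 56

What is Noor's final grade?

C

Lab reports: drop 52, 58 → average of remaining 4 = 325/4 = 81.25
Term paper (99) > Studio work (53), so Studio work counts as 99.
Weighted total:
  Capstone 86 × 0.05 = 4.3
  Term paper 99 × 0.36 = 35.64
  Studio work 99 × 0.05 = 4.95
  Reading responses 69 × 0.16 = 11.04
  Quizzes 81 × 0.06 = 4.86
  Lab reports 81.25 × 0.07 = 5.6875
  Assignments 50 × 0.19 = 9.5
  Term project 56 × 0.06 = 3.36
Sum = 79.3375
79.3375 is ≥ 70 and < 80 → C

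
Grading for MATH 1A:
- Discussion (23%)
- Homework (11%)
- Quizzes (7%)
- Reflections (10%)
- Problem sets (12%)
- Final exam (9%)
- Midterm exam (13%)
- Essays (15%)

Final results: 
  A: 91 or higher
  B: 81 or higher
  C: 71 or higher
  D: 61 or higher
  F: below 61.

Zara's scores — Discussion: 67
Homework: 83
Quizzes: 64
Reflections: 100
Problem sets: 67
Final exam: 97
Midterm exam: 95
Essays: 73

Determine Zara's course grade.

C

Weighted total:
  Discussion 67 × 0.23 = 15.41
  Homework 83 × 0.11 = 9.13
  Quizzes 64 × 0.07 = 4.48
  Reflections 100 × 0.1 = 10
  Problem sets 67 × 0.12 = 8.04
  Final exam 97 × 0.09 = 8.73
  Midterm exam 95 × 0.13 = 12.35
  Essays 73 × 0.15 = 10.95
Sum = 79.09
79.09 is ≥ 71 and < 81 → C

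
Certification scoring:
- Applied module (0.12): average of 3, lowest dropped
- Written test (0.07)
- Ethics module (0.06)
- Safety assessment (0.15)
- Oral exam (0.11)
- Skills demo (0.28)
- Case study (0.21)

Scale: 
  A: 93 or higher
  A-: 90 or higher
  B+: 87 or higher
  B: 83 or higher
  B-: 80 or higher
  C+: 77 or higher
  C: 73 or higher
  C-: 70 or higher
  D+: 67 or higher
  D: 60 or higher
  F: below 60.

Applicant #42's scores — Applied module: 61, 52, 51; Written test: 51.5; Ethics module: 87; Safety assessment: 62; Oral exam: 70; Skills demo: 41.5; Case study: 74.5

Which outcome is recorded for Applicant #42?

Applied module: drop 51 → average of remaining 2 = 113/2 = 56.5
Weighted total:
  Applied module 56.5 × 0.12 = 6.78
  Written test 51.5 × 0.07 = 3.605
  Ethics module 87 × 0.06 = 5.22
  Safety assessment 62 × 0.15 = 9.3
  Oral exam 70 × 0.11 = 7.7
  Skills demo 41.5 × 0.28 = 11.62
  Case study 74.5 × 0.21 = 15.645
Sum = 59.87
59.87 < 60 → F

F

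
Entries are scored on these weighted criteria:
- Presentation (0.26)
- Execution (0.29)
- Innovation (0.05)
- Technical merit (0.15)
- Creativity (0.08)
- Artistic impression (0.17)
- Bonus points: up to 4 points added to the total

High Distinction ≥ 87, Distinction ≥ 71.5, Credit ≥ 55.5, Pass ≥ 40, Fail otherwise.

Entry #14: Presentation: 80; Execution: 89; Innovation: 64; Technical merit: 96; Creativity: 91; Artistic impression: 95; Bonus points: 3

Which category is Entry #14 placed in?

High Distinction

Weighted total:
  Presentation 80 × 0.26 = 20.8
  Execution 89 × 0.29 = 25.81
  Innovation 64 × 0.05 = 3.2
  Technical merit 96 × 0.15 = 14.4
  Creativity 91 × 0.08 = 7.28
  Artistic impression 95 × 0.17 = 16.15
Sum = 87.64
Bonus points: 87.64 + 3 = 90.64
90.64 ≥ 87 → High Distinction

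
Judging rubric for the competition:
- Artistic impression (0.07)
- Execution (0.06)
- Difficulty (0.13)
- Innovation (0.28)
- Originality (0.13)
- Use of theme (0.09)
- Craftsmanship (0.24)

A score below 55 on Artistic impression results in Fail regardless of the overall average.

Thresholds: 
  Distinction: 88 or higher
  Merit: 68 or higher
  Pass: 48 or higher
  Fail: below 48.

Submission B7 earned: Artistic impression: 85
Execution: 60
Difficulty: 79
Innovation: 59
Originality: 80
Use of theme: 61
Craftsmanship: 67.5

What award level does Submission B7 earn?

Artistic impression score 85 ≥ 55: minimum met.
Weighted total:
  Artistic impression 85 × 0.07 = 5.95
  Execution 60 × 0.06 = 3.6
  Difficulty 79 × 0.13 = 10.27
  Innovation 59 × 0.28 = 16.52
  Originality 80 × 0.13 = 10.4
  Use of theme 61 × 0.09 = 5.49
  Craftsmanship 67.5 × 0.24 = 16.2
Sum = 68.43
68.43 is ≥ 68 and < 88 → Merit

Merit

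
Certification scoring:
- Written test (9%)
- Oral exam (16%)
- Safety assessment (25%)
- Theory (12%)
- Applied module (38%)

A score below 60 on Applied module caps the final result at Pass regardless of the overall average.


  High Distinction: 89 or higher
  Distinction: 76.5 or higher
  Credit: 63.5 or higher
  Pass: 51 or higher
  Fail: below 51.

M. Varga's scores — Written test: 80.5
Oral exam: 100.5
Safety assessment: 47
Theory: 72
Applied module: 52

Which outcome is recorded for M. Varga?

Pass

Applied module score 52 < 60: minimum not met.
Weighted total:
  Written test 80.5 × 0.09 = 7.245
  Oral exam 100.5 × 0.16 = 16.08
  Safety assessment 47 × 0.25 = 11.75
  Theory 72 × 0.12 = 8.64
  Applied module 52 × 0.38 = 19.76
Sum = 63.475
63.475 would be Pass; cap at Pass applies → Pass.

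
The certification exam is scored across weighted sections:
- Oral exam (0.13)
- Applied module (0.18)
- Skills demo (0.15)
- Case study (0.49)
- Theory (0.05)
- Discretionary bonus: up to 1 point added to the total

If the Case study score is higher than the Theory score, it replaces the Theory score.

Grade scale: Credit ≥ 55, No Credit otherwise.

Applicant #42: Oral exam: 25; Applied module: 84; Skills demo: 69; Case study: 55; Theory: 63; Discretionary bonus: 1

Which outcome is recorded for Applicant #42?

Credit

Case study (55) ≤ Theory (63), so Theory stays at 63.
Weighted total:
  Oral exam 25 × 0.13 = 3.25
  Applied module 84 × 0.18 = 15.12
  Skills demo 69 × 0.15 = 10.35
  Case study 55 × 0.49 = 26.95
  Theory 63 × 0.05 = 3.15
Sum = 58.82
Discretionary bonus: 58.82 + 1 = 59.82
59.82 ≥ 55 → Credit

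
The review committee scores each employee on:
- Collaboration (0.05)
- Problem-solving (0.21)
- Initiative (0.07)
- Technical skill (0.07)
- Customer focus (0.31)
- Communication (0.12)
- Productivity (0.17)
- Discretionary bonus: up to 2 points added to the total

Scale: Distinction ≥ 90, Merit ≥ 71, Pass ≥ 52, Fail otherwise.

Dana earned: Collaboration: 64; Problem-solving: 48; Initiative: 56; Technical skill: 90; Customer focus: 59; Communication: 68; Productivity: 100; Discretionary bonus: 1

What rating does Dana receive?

Pass

Weighted total:
  Collaboration 64 × 0.05 = 3.2
  Problem-solving 48 × 0.21 = 10.08
  Initiative 56 × 0.07 = 3.92
  Technical skill 90 × 0.07 = 6.3
  Customer focus 59 × 0.31 = 18.29
  Communication 68 × 0.12 = 8.16
  Productivity 100 × 0.17 = 17
Sum = 66.95
Discretionary bonus: 66.95 + 1 = 67.95
67.95 is ≥ 52 and < 71 → Pass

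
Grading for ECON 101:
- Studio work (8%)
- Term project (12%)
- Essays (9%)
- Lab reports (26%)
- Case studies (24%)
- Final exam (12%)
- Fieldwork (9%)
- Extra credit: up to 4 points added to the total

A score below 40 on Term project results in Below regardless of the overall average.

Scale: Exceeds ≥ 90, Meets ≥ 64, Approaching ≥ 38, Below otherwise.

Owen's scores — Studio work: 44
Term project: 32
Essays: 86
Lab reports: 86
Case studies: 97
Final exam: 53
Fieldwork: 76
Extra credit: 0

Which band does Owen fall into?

Term project score 32 < 40: minimum not met.
Weighted total:
  Studio work 44 × 0.08 = 3.52
  Term project 32 × 0.12 = 3.84
  Essays 86 × 0.09 = 7.74
  Lab reports 86 × 0.26 = 22.36
  Case studies 97 × 0.24 = 23.28
  Final exam 53 × 0.12 = 6.36
  Fieldwork 76 × 0.09 = 6.84
Sum = 73.94
Extra credit: 73.94 + 0 = 73.94
Because the Term project minimum was not met, the result is Below.

Below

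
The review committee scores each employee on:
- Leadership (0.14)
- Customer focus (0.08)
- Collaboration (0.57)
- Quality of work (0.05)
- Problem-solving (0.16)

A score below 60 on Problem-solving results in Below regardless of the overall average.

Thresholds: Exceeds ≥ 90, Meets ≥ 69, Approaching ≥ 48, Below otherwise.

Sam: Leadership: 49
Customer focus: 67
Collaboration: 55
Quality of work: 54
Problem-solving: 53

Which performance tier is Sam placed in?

Problem-solving score 53 < 60: minimum not met.
Weighted total:
  Leadership 49 × 0.14 = 6.86
  Customer focus 67 × 0.08 = 5.36
  Collaboration 55 × 0.57 = 31.35
  Quality of work 54 × 0.05 = 2.7
  Problem-solving 53 × 0.16 = 8.48
Sum = 54.75
Because the Problem-solving minimum was not met, the result is Below.

Below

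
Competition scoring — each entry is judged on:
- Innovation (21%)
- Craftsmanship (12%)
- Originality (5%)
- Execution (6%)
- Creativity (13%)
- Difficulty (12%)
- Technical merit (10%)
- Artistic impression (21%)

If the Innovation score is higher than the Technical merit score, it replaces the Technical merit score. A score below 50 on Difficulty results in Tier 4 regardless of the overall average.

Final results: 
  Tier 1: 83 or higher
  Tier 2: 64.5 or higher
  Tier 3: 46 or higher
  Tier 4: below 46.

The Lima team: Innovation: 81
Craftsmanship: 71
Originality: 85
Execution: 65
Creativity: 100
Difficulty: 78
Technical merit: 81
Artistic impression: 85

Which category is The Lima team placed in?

Innovation (81) ≤ Technical merit (81), so Technical merit stays at 81.
Difficulty score 78 ≥ 50: minimum met.
Weighted total:
  Innovation 81 × 0.21 = 17.01
  Craftsmanship 71 × 0.12 = 8.52
  Originality 85 × 0.05 = 4.25
  Execution 65 × 0.06 = 3.9
  Creativity 100 × 0.13 = 13
  Difficulty 78 × 0.12 = 9.36
  Technical merit 81 × 0.1 = 8.1
  Artistic impression 85 × 0.21 = 17.85
Sum = 81.99
81.99 is ≥ 64.5 and < 83 → Tier 2

Tier 2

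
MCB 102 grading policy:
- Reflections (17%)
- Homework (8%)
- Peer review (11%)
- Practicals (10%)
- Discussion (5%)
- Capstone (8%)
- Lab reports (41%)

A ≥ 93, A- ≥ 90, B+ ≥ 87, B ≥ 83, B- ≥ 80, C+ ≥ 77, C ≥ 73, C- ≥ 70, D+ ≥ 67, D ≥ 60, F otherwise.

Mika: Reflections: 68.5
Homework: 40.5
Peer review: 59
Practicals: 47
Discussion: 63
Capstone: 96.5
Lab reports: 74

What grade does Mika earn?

Weighted total:
  Reflections 68.5 × 0.17 = 11.645
  Homework 40.5 × 0.08 = 3.24
  Peer review 59 × 0.11 = 6.49
  Practicals 47 × 0.1 = 4.7
  Discussion 63 × 0.05 = 3.15
  Capstone 96.5 × 0.08 = 7.72
  Lab reports 74 × 0.41 = 30.34
Sum = 67.285
67.285 is ≥ 67 and < 70 → D+

D+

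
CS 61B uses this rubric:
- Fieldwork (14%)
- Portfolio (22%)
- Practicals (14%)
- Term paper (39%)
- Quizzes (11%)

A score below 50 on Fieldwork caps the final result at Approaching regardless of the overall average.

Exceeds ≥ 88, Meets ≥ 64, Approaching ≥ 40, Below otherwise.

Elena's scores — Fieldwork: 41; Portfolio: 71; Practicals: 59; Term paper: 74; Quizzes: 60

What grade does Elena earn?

Approaching

Fieldwork score 41 < 50: minimum not met.
Weighted total:
  Fieldwork 41 × 0.14 = 5.74
  Portfolio 71 × 0.22 = 15.62
  Practicals 59 × 0.14 = 8.26
  Term paper 74 × 0.39 = 28.86
  Quizzes 60 × 0.11 = 6.6
Sum = 65.08
65.08 would be Meets; cap at Approaching applies → Approaching.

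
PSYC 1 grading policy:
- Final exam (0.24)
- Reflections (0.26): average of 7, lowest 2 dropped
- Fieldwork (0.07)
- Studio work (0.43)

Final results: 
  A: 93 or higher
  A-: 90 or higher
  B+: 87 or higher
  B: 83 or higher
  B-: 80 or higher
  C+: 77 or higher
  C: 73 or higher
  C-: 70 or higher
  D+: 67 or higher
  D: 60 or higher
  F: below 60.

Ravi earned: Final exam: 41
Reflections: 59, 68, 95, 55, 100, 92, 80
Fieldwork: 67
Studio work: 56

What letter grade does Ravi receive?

Reflections: drop 55, 59 → average of remaining 5 = 435/5 = 87
Weighted total:
  Final exam 41 × 0.24 = 9.84
  Reflections 87 × 0.26 = 22.62
  Fieldwork 67 × 0.07 = 4.69
  Studio work 56 × 0.43 = 24.08
Sum = 61.23
61.23 is ≥ 60 and < 67 → D

D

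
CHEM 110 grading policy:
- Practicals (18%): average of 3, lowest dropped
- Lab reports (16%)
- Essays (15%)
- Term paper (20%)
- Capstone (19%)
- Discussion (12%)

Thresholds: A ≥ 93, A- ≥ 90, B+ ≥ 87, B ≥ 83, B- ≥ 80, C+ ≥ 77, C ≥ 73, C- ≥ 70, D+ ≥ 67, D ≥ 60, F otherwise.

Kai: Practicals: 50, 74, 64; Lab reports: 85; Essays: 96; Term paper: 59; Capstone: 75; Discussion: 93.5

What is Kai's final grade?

C+

Practicals: drop 50 → average of remaining 2 = 138/2 = 69
Weighted total:
  Practicals 69 × 0.18 = 12.42
  Lab reports 85 × 0.16 = 13.6
  Essays 96 × 0.15 = 14.4
  Term paper 59 × 0.2 = 11.8
  Capstone 75 × 0.19 = 14.25
  Discussion 93.5 × 0.12 = 11.22
Sum = 77.69
77.69 is ≥ 77 and < 80 → C+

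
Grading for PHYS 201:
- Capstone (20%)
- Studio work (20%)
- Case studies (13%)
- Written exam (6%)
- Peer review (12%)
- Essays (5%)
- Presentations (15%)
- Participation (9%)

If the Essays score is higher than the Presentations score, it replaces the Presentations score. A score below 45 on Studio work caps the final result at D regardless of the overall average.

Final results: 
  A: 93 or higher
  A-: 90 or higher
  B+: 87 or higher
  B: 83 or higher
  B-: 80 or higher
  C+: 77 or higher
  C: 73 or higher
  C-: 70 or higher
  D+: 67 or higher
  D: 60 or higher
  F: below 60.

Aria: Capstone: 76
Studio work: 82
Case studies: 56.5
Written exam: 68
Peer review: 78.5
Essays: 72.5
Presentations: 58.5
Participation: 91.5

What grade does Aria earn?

C

Essays (72.5) > Presentations (58.5), so Presentations counts as 72.5.
Studio work score 82 ≥ 45: minimum met.
Weighted total:
  Capstone 76 × 0.2 = 15.2
  Studio work 82 × 0.2 = 16.4
  Case studies 56.5 × 0.13 = 7.345
  Written exam 68 × 0.06 = 4.08
  Peer review 78.5 × 0.12 = 9.42
  Essays 72.5 × 0.05 = 3.625
  Presentations 72.5 × 0.15 = 10.875
  Participation 91.5 × 0.09 = 8.235
Sum = 75.18
75.18 is ≥ 73 and < 77 → C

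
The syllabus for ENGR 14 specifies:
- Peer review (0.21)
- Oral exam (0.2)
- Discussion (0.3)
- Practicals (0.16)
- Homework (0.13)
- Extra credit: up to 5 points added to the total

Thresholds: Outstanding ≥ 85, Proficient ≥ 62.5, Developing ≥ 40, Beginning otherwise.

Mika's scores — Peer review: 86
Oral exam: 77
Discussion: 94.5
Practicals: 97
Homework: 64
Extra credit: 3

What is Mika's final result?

Outstanding

Weighted total:
  Peer review 86 × 0.21 = 18.06
  Oral exam 77 × 0.2 = 15.4
  Discussion 94.5 × 0.3 = 28.35
  Practicals 97 × 0.16 = 15.52
  Homework 64 × 0.13 = 8.32
Sum = 85.65
Extra credit: 85.65 + 3 = 88.65
88.65 ≥ 85 → Outstanding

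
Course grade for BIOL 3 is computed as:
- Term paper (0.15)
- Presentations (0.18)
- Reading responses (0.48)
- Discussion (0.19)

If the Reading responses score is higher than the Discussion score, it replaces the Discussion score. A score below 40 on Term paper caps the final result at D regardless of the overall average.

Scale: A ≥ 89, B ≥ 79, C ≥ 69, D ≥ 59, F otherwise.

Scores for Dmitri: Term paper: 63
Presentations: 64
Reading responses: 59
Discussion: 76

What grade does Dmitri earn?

D

Reading responses (59) ≤ Discussion (76), so Discussion stays at 76.
Term paper score 63 ≥ 40: minimum met.
Weighted total:
  Term paper 63 × 0.15 = 9.45
  Presentations 64 × 0.18 = 11.52
  Reading responses 59 × 0.48 = 28.32
  Discussion 76 × 0.19 = 14.44
Sum = 63.73
63.73 is ≥ 59 and < 69 → D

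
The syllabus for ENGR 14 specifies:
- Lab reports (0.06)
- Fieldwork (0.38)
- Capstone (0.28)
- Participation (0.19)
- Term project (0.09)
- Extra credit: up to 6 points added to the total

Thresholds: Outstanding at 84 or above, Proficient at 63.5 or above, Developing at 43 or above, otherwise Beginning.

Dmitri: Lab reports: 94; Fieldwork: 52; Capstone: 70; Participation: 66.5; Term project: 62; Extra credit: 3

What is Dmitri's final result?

Weighted total:
  Lab reports 94 × 0.06 = 5.64
  Fieldwork 52 × 0.38 = 19.76
  Capstone 70 × 0.28 = 19.6
  Participation 66.5 × 0.19 = 12.635
  Term project 62 × 0.09 = 5.58
Sum = 63.215
Extra credit: 63.215 + 3 = 66.215
66.215 is ≥ 63.5 and < 84 → Proficient

Proficient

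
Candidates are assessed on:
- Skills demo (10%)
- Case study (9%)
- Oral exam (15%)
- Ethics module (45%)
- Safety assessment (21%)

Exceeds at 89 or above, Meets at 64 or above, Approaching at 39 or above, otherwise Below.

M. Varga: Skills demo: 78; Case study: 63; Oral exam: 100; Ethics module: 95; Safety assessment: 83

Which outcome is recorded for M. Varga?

Weighted total:
  Skills demo 78 × 0.1 = 7.8
  Case study 63 × 0.09 = 5.67
  Oral exam 100 × 0.15 = 15
  Ethics module 95 × 0.45 = 42.75
  Safety assessment 83 × 0.21 = 17.43
Sum = 88.65
88.65 is ≥ 64 and < 89 → Meets

Meets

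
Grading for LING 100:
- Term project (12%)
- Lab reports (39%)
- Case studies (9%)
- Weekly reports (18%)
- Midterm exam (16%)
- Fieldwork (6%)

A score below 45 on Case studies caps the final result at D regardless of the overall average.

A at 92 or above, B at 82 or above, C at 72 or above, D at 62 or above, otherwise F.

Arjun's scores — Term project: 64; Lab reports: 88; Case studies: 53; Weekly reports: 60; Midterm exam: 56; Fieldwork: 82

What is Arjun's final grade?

D

Case studies score 53 ≥ 45: minimum met.
Weighted total:
  Term project 64 × 0.12 = 7.68
  Lab reports 88 × 0.39 = 34.32
  Case studies 53 × 0.09 = 4.77
  Weekly reports 60 × 0.18 = 10.8
  Midterm exam 56 × 0.16 = 8.96
  Fieldwork 82 × 0.06 = 4.92
Sum = 71.45
71.45 is ≥ 62 and < 72 → D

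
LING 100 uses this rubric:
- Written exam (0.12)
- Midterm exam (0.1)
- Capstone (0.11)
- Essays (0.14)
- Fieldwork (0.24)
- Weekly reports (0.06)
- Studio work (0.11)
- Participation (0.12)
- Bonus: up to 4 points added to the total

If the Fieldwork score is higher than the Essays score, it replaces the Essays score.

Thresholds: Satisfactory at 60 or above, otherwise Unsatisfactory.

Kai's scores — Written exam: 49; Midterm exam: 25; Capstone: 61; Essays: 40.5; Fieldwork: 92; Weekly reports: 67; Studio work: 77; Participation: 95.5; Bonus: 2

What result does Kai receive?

Satisfactory

Fieldwork (92) > Essays (40.5), so Essays counts as 92.
Weighted total:
  Written exam 49 × 0.12 = 5.88
  Midterm exam 25 × 0.1 = 2.5
  Capstone 61 × 0.11 = 6.71
  Essays 92 × 0.14 = 12.88
  Fieldwork 92 × 0.24 = 22.08
  Weekly reports 67 × 0.06 = 4.02
  Studio work 77 × 0.11 = 8.47
  Participation 95.5 × 0.12 = 11.46
Sum = 74
Bonus: 74 + 2 = 76
76 ≥ 60 → Satisfactory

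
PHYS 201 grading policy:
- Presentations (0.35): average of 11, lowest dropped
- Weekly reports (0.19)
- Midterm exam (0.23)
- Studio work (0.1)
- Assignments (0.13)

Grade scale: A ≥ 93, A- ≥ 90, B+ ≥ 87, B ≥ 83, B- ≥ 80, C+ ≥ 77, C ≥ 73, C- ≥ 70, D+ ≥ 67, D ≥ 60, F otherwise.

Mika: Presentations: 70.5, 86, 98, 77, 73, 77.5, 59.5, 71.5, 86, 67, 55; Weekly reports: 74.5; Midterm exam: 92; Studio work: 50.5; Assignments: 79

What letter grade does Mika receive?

C+

Presentations: drop 55 → average of remaining 10 = 766/10 = 76.6
Weighted total:
  Presentations 76.6 × 0.35 = 26.81
  Weekly reports 74.5 × 0.19 = 14.155
  Midterm exam 92 × 0.23 = 21.16
  Studio work 50.5 × 0.1 = 5.05
  Assignments 79 × 0.13 = 10.27
Sum = 77.445
77.445 is ≥ 77 and < 80 → C+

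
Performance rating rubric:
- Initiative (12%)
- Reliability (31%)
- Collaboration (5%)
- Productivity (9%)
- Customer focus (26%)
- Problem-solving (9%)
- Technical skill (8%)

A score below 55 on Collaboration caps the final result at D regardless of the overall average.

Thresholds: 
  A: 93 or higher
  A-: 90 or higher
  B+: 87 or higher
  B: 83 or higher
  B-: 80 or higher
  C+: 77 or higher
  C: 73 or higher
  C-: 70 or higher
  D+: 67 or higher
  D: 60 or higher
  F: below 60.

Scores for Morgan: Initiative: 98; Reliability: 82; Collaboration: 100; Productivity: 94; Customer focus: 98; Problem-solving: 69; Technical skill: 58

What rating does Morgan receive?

B

Collaboration score 100 ≥ 55: minimum met.
Weighted total:
  Initiative 98 × 0.12 = 11.76
  Reliability 82 × 0.31 = 25.42
  Collaboration 100 × 0.05 = 5
  Productivity 94 × 0.09 = 8.46
  Customer focus 98 × 0.26 = 25.48
  Problem-solving 69 × 0.09 = 6.21
  Technical skill 58 × 0.08 = 4.64
Sum = 86.97
86.97 is ≥ 83 and < 87 → B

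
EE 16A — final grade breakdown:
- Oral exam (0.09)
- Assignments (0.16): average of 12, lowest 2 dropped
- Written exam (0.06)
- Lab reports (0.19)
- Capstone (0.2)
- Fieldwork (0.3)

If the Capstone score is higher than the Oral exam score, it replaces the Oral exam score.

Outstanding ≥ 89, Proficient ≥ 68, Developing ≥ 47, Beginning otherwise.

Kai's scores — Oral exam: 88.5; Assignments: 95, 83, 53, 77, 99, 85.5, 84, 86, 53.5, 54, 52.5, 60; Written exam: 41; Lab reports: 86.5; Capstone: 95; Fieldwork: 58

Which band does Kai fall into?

Assignments: drop 52.5, 53 → average of remaining 10 = 777/10 = 77.7
Capstone (95) > Oral exam (88.5), so Oral exam counts as 95.
Weighted total:
  Oral exam 95 × 0.09 = 8.55
  Assignments 77.7 × 0.16 = 12.432
  Written exam 41 × 0.06 = 2.46
  Lab reports 86.5 × 0.19 = 16.435
  Capstone 95 × 0.2 = 19
  Fieldwork 58 × 0.3 = 17.4
Sum = 76.277
76.277 is ≥ 68 and < 89 → Proficient

Proficient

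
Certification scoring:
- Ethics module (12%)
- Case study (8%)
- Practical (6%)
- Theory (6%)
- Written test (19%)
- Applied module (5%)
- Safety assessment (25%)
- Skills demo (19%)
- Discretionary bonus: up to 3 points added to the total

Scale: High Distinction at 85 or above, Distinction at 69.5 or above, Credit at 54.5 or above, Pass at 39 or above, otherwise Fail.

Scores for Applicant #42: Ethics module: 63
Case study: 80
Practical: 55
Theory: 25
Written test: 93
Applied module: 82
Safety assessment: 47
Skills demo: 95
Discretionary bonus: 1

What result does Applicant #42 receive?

Distinction

Weighted total:
  Ethics module 63 × 0.12 = 7.56
  Case study 80 × 0.08 = 6.4
  Practical 55 × 0.06 = 3.3
  Theory 25 × 0.06 = 1.5
  Written test 93 × 0.19 = 17.67
  Applied module 82 × 0.05 = 4.1
  Safety assessment 47 × 0.25 = 11.75
  Skills demo 95 × 0.19 = 18.05
Sum = 70.33
Discretionary bonus: 70.33 + 1 = 71.33
71.33 is ≥ 69.5 and < 85 → Distinction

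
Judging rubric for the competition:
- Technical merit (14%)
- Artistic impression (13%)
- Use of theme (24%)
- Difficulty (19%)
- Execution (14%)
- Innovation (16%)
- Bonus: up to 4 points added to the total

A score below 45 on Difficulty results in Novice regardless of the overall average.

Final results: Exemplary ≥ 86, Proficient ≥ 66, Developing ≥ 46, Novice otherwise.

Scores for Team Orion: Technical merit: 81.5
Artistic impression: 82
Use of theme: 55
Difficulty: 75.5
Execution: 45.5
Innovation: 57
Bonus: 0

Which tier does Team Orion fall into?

Developing

Difficulty score 75.5 ≥ 45: minimum met.
Weighted total:
  Technical merit 81.5 × 0.14 = 11.41
  Artistic impression 82 × 0.13 = 10.66
  Use of theme 55 × 0.24 = 13.2
  Difficulty 75.5 × 0.19 = 14.345
  Execution 45.5 × 0.14 = 6.37
  Innovation 57 × 0.16 = 9.12
Sum = 65.105
Bonus: 65.105 + 0 = 65.105
65.105 is ≥ 46 and < 66 → Developing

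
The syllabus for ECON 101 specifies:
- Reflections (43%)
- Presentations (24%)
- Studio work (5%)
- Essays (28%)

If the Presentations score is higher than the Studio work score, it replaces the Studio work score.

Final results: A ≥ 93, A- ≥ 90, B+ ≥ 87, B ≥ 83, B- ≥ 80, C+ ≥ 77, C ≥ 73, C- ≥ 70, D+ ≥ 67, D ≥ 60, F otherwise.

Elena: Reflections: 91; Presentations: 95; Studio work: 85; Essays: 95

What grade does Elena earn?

A

Presentations (95) > Studio work (85), so Studio work counts as 95.
Weighted total:
  Reflections 91 × 0.43 = 39.13
  Presentations 95 × 0.24 = 22.8
  Studio work 95 × 0.05 = 4.75
  Essays 95 × 0.28 = 26.6
Sum = 93.28
93.28 ≥ 93 → A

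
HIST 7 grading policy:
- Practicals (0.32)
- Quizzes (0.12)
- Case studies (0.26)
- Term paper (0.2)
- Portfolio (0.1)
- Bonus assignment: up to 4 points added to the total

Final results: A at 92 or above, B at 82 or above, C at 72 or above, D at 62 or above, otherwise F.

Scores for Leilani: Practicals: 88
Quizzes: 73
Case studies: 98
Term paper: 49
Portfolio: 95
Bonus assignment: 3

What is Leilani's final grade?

Weighted total:
  Practicals 88 × 0.32 = 28.16
  Quizzes 73 × 0.12 = 8.76
  Case studies 98 × 0.26 = 25.48
  Term paper 49 × 0.2 = 9.8
  Portfolio 95 × 0.1 = 9.5
Sum = 81.7
Bonus assignment: 81.7 + 3 = 84.7
84.7 is ≥ 82 and < 92 → B

B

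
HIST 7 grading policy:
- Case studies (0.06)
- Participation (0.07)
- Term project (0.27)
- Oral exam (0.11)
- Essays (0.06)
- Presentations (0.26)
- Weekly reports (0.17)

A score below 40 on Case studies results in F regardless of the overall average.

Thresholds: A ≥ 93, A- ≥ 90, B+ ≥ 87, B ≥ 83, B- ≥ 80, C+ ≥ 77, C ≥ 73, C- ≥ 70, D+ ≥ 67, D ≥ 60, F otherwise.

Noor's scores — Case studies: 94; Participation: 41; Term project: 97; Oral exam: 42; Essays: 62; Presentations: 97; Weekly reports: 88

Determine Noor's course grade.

Case studies score 94 ≥ 40: minimum met.
Weighted total:
  Case studies 94 × 0.06 = 5.64
  Participation 41 × 0.07 = 2.87
  Term project 97 × 0.27 = 26.19
  Oral exam 42 × 0.11 = 4.62
  Essays 62 × 0.06 = 3.72
  Presentations 97 × 0.26 = 25.22
  Weekly reports 88 × 0.17 = 14.96
Sum = 83.22
83.22 is ≥ 83 and < 87 → B

B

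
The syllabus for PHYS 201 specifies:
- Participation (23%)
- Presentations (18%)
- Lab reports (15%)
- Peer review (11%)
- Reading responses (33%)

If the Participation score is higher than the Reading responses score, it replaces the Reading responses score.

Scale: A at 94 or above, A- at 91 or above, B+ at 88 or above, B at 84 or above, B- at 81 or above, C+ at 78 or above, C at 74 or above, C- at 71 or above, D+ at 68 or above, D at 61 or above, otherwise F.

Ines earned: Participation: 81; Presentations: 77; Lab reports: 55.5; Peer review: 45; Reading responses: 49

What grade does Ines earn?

C-

Participation (81) > Reading responses (49), so Reading responses counts as 81.
Weighted total:
  Participation 81 × 0.23 = 18.63
  Presentations 77 × 0.18 = 13.86
  Lab reports 55.5 × 0.15 = 8.325
  Peer review 45 × 0.11 = 4.95
  Reading responses 81 × 0.33 = 26.73
Sum = 72.495
72.495 is ≥ 71 and < 74 → C-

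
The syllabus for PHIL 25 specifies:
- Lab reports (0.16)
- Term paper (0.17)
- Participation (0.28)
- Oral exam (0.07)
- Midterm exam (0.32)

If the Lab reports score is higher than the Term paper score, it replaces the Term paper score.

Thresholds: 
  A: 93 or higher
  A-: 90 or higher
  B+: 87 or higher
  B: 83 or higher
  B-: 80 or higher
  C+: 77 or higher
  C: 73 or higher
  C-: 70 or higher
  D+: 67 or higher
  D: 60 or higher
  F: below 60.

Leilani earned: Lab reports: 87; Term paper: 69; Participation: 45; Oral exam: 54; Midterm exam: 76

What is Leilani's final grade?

D+

Lab reports (87) > Term paper (69), so Term paper counts as 87.
Weighted total:
  Lab reports 87 × 0.16 = 13.92
  Term paper 87 × 0.17 = 14.79
  Participation 45 × 0.28 = 12.6
  Oral exam 54 × 0.07 = 3.78
  Midterm exam 76 × 0.32 = 24.32
Sum = 69.41
69.41 is ≥ 67 and < 70 → D+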